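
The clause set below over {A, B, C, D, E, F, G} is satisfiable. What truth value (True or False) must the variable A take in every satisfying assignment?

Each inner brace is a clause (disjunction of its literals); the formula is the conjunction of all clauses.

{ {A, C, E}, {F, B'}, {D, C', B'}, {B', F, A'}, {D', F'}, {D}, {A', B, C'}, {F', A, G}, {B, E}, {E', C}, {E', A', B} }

False

Suppose A = 1.
(D) alone gives D = 1.
(F') alone gives F = 0.
(B') alone gives B = 0.
(C') alone gives C = 0.
(E) alone gives E = 1.
But (E') is also a unit clause — contradiction.
So every satisfying assignment has A = False.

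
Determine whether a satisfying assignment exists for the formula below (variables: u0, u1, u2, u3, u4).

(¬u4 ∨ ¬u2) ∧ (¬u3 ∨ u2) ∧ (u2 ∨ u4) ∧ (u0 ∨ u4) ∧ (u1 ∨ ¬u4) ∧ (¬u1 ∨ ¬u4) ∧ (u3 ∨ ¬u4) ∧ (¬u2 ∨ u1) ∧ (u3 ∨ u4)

Try u4 = False.
The clause (u2) is unit, so u2 = True.
The clause (u0) is unit, so u0 = True.
The clause (u1) is unit, so u1 = True.
The clause (u3) is unit, so u3 = True.
This assignment satisfies each clause.
A satisfying assignment: u0: True, u1: True, u2: True, u3: True, u4: False.

Yes, satisfiable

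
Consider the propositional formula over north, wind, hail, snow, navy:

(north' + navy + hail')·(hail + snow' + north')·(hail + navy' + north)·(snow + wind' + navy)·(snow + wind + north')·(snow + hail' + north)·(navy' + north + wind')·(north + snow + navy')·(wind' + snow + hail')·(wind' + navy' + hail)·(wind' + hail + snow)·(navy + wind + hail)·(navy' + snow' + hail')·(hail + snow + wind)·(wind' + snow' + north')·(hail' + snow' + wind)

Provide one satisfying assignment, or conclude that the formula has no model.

north ↦ 0,  wind ↦ 1,  hail ↦ 1,  snow ↦ 1,  navy ↦ 0

Try north = 0.
Try hail = 1.
Unit clause (snow) forces snow = 1.
Unit clause (navy') forces navy = 0.
Unit clause (wind) forces wind = 1.
This assignment satisfies each clause.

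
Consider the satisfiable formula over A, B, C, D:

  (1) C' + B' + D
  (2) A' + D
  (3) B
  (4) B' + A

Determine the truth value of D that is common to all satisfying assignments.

Suppose D = 0.
(A') alone gives A = 0.
(B) alone gives B = 1.
That conflicts with the unit clause (B').
So every satisfying assignment has D = True.

True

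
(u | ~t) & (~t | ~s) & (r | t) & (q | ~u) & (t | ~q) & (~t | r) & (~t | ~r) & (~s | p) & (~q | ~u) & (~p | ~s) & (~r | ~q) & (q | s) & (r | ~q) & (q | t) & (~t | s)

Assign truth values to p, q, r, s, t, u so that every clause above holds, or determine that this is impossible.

Try u = 1.
The clause (q) is unit, so q = 1.
Now (~q) is unsatisfied and unit — conflict.
So u must be the other value — set u = 0.
The clause (~t) is unit, so t = 0.
The clause (r) is unit, so r = 1.
The clause (~q) is unit, so q = 0.
Now (q) is unsatisfied and unit — conflict.
Neither u = 1 nor u = 0 works.

UNSATISFIABLE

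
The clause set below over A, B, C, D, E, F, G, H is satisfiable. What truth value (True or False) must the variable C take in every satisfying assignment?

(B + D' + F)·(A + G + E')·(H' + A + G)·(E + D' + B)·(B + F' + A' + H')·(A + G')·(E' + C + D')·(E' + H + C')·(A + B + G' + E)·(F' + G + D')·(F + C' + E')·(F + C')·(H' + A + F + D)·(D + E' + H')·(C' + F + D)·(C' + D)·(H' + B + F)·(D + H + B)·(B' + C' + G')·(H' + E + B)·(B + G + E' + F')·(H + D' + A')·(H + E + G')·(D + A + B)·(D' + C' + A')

False

Suppose C = 1.
The clause (F) is unit, so F = 1.
The clause (D) is unit, so D = 1.
The clause (G) is unit, so G = 1.
The clause (A) is unit, so A = 1.
That conflicts with the unit clause (A').
So every satisfying assignment has C = False.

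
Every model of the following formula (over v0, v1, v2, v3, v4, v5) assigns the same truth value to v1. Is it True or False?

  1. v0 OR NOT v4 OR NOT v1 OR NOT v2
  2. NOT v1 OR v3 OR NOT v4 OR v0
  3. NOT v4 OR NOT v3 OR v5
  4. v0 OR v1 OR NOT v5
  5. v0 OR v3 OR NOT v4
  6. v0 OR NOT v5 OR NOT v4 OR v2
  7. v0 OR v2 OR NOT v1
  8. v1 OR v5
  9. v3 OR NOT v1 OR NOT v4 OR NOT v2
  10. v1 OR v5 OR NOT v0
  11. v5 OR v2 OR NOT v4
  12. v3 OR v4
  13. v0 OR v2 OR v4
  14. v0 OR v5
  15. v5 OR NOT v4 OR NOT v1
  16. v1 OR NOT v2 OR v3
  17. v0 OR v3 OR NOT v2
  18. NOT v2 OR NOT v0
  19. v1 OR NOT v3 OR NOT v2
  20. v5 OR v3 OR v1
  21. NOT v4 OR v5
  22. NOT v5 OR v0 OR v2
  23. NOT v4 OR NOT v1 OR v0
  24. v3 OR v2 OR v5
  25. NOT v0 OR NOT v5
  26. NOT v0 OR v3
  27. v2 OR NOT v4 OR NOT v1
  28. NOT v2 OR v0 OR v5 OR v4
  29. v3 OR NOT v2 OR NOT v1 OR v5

True

Suppose v1 = false.
From the singleton clause (v5), v5 = true.
From the singleton clause (v0), v0 = true.
That conflicts with the unit clause (NOT v0).
So every satisfying assignment has v1 = True.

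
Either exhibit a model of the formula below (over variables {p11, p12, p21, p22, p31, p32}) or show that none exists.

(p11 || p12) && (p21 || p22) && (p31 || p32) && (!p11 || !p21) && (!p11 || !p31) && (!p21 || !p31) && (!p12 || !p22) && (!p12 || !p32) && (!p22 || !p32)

UNSATISFIABLE

Try p11 = true.
The clause (!p21) is unit, so p21 = false.
The clause (p22) is unit, so p22 = true.
The clause (!p31) is unit, so p31 = false.
The clause (p32) is unit, so p32 = true.
That conflicts with the unit clause (!p32).
Backtrack on p11: now try p11 = false.
The clause (p12) is unit, so p12 = true.
The clause (!p22) is unit, so p22 = false.
The clause (p21) is unit, so p21 = true.
The clause (!p31) is unit, so p31 = false.
The clause (p32) is unit, so p32 = true.
That conflicts with the unit clause (!p32).
Neither p11 = true nor p11 = false works.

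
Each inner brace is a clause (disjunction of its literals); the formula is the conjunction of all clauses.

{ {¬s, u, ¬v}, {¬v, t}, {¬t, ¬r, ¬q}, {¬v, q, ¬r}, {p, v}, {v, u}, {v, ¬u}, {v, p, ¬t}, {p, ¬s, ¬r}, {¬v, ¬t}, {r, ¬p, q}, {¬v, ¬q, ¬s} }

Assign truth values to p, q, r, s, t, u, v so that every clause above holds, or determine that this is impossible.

UNSATISFIABLE

Case v = False:
From the singleton clause (p), p = True.
From the singleton clause (u), u = True.
But (¬u) is also a unit clause — contradiction.
Undo v and try v = True.
From the singleton clause (t), t = True.
But (¬t) is also a unit clause — contradiction.
Neither v = True nor v = False works.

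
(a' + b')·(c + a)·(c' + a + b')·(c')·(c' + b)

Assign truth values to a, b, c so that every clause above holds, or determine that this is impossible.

a ↦ 1; b ↦ 0; c ↦ 0

(c') alone gives c = 0.
(a) alone gives a = 1.
(b') alone gives b = 0.
All clauses are satisfied.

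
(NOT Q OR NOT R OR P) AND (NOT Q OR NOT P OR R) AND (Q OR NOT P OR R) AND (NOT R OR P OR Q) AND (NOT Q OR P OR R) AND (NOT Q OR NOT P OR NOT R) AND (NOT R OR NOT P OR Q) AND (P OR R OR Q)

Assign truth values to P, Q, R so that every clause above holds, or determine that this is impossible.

UNSATISFIABLE

Case Q = false:
Case P = false:
The clause (NOT R) is unit, so R = false.
But (R) is also a unit clause — contradiction.
Backtrack on P: now try P = true.
The clause (R) is unit, so R = true.
But (NOT R) is also a unit clause — contradiction.
Neither P = true nor P = false works.
Backtrack on Q: now try Q = true.
Case R = false:
The clause (NOT P) is unit, so P = false.
But (P) is also a unit clause — contradiction.
Backtrack on R: now try R = true.
The clause (P) is unit, so P = true.
But (NOT P) is also a unit clause — contradiction.
Neither R = true nor R = false works.
Neither Q = true nor Q = false works.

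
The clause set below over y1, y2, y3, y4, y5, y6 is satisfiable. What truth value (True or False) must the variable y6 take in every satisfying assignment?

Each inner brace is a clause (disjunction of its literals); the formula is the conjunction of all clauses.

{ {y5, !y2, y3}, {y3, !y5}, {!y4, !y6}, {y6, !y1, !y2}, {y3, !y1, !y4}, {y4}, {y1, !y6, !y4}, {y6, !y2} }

Suppose y6 = true.
(!y4) alone gives y4 = false.
But (y4) is also a unit clause — contradiction.
So every satisfying assignment has y6 = False.

False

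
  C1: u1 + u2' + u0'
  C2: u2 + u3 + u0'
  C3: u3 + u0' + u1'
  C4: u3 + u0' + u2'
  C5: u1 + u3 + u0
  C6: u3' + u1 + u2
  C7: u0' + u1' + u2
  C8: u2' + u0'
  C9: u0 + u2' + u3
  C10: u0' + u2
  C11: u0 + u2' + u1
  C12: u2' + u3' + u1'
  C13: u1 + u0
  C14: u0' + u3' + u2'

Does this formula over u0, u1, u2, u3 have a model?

Branch on u2: set u2 = 0.
From the singleton clause (u0'), u0 = 0.
From the singleton clause (u1), u1 = 1.
All clauses hold; u3 can take either value.
A satisfying assignment: u0 ↦ 0,  u1 ↦ 1,  u2 ↦ 0,  u3 ↦ 0.

Satisfiable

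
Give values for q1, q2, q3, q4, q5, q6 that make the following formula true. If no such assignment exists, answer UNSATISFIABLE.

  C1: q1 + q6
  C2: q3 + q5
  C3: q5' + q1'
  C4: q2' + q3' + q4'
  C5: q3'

q1 ↦ 0; q2 ↦ 0; q3 ↦ 0; q4 ↦ 1; q5 ↦ 1; q6 ↦ 1

Unit clause (q3') forces q3 = 0.
Unit clause (q5) forces q5 = 1.
Unit clause (q1') forces q1 = 0.
Unit clause (q6) forces q6 = 1.
No clause remains; q2, q4 are free.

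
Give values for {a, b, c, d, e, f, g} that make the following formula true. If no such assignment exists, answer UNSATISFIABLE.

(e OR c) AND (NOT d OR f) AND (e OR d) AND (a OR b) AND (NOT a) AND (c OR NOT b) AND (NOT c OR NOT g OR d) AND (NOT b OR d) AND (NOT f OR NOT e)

a: false,  b: true,  c: true,  d: true,  e: false,  f: true,  g: false

The clause (NOT a) is unit, so a = false.
The clause (b) is unit, so b = true.
The clause (c) is unit, so c = true.
The clause (d) is unit, so d = true.
The clause (f) is unit, so f = true.
The clause (NOT e) is unit, so e = false.
All clauses hold; g can take either value.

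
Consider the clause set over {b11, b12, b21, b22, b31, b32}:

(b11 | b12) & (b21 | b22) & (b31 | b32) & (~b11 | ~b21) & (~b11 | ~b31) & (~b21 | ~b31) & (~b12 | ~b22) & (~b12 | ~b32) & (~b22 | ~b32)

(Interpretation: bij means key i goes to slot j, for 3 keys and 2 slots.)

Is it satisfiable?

Case b11 = 1:
From the singleton clause (~b21), b21 = 0.
From the singleton clause (b22), b22 = 1.
From the singleton clause (~b31), b31 = 0.
From the singleton clause (b32), b32 = 1.
Now (~b32) is unsatisfied and unit — conflict.
Backtrack on b11: now try b11 = 0.
From the singleton clause (b12), b12 = 1.
From the singleton clause (~b22), b22 = 0.
From the singleton clause (b21), b21 = 1.
From the singleton clause (~b31), b31 = 0.
From the singleton clause (b32), b32 = 1.
Now (~b32) is unsatisfied and unit — conflict.
Neither b11 = 1 nor b11 = 0 works.
No assignment satisfies every clause.

No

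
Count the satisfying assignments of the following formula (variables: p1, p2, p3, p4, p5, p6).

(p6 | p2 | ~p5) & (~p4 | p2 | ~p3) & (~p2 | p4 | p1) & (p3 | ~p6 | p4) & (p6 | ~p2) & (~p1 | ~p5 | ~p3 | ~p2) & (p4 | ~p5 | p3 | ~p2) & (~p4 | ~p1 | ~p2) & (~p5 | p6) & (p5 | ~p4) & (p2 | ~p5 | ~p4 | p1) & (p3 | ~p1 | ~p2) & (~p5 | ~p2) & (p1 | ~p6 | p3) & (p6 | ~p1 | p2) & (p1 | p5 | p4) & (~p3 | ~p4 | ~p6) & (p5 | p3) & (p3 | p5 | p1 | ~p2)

There are 2^6 = 64 truth assignments over (p1, p2, p3, p4, p5, p6).
Split on p1. With p1 = 1, the clauses containing p1 are satisfied and ~p1 drops from the rest; 4 of the 2^5 = 32 assignments to the other variables satisfy what remains.
With p1 = 0, by the same count on the reduced clause set, 1 assignment works.
(One model: p1=F, p2=F, p3=T, p4=F, p5=T, p6=T.)
Total: 4 + 1 = 5.

5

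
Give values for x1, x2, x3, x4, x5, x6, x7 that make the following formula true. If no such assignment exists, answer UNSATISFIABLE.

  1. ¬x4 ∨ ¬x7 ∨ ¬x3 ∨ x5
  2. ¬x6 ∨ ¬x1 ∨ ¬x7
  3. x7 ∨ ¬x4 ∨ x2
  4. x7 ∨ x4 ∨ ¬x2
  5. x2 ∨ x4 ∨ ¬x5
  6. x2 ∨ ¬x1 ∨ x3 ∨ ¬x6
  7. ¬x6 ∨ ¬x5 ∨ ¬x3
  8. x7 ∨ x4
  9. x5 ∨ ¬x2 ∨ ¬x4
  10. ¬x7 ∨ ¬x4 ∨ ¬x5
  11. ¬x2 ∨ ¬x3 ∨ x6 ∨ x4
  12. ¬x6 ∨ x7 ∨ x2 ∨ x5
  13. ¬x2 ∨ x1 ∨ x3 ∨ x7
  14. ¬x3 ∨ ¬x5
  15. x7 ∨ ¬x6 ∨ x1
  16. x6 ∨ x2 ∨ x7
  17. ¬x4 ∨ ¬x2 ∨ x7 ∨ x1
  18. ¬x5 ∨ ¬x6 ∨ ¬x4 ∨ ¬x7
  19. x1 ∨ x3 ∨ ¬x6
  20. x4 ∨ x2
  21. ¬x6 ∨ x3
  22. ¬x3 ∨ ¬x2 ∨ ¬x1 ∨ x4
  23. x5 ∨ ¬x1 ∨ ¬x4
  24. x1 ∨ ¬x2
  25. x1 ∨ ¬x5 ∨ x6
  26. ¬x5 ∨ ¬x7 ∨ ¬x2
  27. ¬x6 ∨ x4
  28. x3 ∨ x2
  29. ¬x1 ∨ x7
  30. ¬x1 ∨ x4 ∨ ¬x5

Suppose x7 = True.
Suppose x6 = False.
Suppose x4 = False.
From the singleton clause (x2), x2 = True.
From the singleton clause (¬x3), x3 = False.
From the singleton clause (x1), x1 = True.
From the singleton clause (¬x5), x5 = False.
This assignment satisfies each clause.

x1: True, x2: True, x3: False, x4: False, x5: False, x6: False, x7: True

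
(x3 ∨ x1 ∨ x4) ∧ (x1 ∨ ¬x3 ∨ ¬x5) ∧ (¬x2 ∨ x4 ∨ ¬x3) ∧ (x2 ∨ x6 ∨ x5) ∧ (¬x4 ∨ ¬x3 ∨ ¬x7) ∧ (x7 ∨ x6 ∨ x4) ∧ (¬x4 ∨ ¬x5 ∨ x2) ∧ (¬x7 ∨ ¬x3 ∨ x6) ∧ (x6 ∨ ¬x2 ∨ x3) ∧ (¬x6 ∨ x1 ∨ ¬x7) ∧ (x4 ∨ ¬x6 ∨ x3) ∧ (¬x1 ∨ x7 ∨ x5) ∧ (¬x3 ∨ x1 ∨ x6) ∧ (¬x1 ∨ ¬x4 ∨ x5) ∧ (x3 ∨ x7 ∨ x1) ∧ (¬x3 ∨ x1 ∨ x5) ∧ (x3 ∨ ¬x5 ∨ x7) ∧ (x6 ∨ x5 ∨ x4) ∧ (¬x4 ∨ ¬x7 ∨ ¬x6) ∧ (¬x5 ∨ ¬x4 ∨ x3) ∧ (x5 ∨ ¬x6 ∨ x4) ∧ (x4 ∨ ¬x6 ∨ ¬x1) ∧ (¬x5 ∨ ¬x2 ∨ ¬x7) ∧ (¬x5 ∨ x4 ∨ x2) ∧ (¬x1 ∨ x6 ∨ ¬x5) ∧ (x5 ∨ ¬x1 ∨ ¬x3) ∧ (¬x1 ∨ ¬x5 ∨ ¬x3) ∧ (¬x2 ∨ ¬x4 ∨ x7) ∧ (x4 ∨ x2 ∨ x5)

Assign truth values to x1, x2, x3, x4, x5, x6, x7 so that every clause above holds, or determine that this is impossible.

UNSATISFIABLE

Branch on x3: set x3 = True.
Branch on x1: set x1 = True.
From the singleton clause (x5), x5 = True.
But (¬x5) is also a unit clause — contradiction.
Backtrack on x1: now try x1 = False.
From the singleton clause (¬x5), x5 = False.
But (x5) is also a unit clause — contradiction.
Either choice for x1 ends in contradiction.
Backtrack on x3: now try x3 = False.
Branch on x1: set x1 = True.
Branch on x6: set x6 = True.
From the singleton clause (x4), x4 = True.
From the singleton clause (x5), x5 = True.
But (¬x5) is also a unit clause — contradiction.
Backtrack on x6: now try x6 = False.
From the singleton clause (¬x2), x2 = False.
From the singleton clause (x5), x5 = True.
But (¬x5) is also a unit clause — contradiction.
Either choice for x6 ends in contradiction.
Backtrack on x1: now try x1 = False.
From the singleton clause (x4), x4 = True.
From the singleton clause (x7), x7 = True.
From the singleton clause (¬x6), x6 = False.
From the singleton clause (¬x2), x2 = False.
From the singleton clause (x5), x5 = True.
But (¬x5) is also a unit clause — contradiction.
Either choice for x1 ends in contradiction.
Either choice for x3 ends in contradiction.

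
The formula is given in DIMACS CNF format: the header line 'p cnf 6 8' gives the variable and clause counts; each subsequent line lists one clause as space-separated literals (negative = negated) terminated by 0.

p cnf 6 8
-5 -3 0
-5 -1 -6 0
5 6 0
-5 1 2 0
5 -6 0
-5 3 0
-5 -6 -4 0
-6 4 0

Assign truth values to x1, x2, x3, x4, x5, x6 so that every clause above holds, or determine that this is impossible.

Suppose x5 = False.
Unit clause (x6) forces x6 = True.
That conflicts with the unit clause (¬x6).
So x5 must be the other value — set x5 = True.
Unit clause (¬x3) forces x3 = False.
That conflicts with the unit clause (x3).
Either choice for x5 ends in contradiction.

UNSATISFIABLE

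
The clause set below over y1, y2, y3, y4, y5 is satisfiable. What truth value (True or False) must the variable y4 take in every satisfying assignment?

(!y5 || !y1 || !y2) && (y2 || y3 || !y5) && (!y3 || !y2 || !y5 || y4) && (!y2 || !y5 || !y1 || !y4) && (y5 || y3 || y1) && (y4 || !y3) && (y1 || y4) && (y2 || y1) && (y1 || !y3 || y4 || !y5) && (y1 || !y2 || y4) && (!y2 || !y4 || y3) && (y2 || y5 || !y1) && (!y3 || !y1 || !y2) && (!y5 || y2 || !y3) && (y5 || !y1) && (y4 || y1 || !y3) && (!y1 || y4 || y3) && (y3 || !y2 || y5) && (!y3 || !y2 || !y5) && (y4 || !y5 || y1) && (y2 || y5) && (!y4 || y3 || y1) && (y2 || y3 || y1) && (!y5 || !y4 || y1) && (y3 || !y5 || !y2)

Suppose y4 = false.
(!y3) alone gives y3 = false.
(y1) alone gives y1 = true.
Now (!y1) is unsatisfied and unit — conflict.
So every satisfying assignment has y4 = True.

True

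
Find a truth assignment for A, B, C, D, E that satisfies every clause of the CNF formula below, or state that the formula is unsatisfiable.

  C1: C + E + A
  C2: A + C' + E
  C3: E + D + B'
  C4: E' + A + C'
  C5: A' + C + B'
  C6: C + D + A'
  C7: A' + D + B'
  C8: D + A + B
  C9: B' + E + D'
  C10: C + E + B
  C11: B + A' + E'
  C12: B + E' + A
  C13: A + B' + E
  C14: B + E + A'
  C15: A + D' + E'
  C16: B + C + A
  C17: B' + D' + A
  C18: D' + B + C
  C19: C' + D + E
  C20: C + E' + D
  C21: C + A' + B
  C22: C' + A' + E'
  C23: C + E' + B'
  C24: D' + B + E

UNSATISFIABLE

Branch on C: set C = 1.
Branch on A: set A = 1.
(E') alone gives E = 0.
(B) alone gives B = 1.
(D) alone gives D = 1.
Now (D') is unsatisfied and unit — conflict.
So A must be the other value — set A = 0.
(E) alone gives E = 1.
Now (E') is unsatisfied and unit — conflict.
Both values of A lead to a conflict.
So C must be the other value — set C = 0.
Branch on E: set E = 1.
(D) alone gives D = 1.
(A) alone gives A = 1.
(B') alone gives B = 0.
Now (B) is unsatisfied and unit — conflict.
So E must be the other value — set E = 0.
(A) alone gives A = 1.
(B') alone gives B = 0.
Now (B) is unsatisfied and unit — conflict.
Both values of E lead to a conflict.
Both values of C lead to a conflict.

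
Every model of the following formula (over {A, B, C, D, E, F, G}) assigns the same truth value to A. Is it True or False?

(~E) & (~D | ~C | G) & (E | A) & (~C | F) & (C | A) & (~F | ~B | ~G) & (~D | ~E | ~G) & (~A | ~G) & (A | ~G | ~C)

True

Suppose A = 0.
The clause (~E) is unit, so E = 0.
But (E) is also a unit clause — contradiction.
So every satisfying assignment has A = True.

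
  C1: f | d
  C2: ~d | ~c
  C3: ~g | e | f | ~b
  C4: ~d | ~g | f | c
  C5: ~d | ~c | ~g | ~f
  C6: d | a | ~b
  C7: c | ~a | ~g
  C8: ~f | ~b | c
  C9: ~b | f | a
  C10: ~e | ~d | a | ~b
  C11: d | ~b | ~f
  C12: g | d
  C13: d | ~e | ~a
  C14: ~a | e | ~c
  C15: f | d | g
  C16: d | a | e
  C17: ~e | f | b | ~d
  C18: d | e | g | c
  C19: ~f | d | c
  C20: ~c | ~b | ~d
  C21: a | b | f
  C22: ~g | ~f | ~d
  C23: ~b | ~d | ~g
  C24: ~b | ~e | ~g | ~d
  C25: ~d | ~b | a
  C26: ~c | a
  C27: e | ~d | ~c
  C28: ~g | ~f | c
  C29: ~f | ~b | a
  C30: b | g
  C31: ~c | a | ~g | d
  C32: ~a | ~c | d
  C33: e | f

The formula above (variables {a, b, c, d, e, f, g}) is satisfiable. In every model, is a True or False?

Suppose a = 0.
Unit clause (~c) forces c = 0.
Branch on f: set f = 1.
Unit clause (~b) forces b = 0.
Unit clause (d) forces d = 1.
Unit clause (~g) forces g = 0.
Now (g) is unsatisfied and unit — conflict.
That branch fails; take f = 0 instead.
Unit clause (d) forces d = 1.
Unit clause (~g) forces g = 0.
Unit clause (~b) forces b = 0.
Now (b) is unsatisfied and unit — conflict.
Either choice for f ends in contradiction.
So every satisfying assignment has a = True.

True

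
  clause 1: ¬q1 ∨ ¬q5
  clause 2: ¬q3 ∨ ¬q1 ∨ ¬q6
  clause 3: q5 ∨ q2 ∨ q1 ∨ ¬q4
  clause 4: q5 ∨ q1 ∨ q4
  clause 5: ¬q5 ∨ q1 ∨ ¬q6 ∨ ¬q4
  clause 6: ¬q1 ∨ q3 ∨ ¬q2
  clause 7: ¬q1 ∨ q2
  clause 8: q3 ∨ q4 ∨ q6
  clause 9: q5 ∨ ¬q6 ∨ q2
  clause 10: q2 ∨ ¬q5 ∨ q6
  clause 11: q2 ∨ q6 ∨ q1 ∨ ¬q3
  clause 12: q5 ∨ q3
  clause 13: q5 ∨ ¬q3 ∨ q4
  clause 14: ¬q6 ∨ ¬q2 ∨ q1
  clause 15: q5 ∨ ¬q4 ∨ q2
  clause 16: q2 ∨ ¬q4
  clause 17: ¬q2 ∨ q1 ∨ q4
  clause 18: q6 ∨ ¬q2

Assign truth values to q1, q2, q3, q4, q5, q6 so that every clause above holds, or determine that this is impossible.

Branch on q1: set q1 = False.
Branch on q5: set q5 = True.
Branch on q6: set q6 = True.
From the singleton clause (¬q4), q4 = False.
From the singleton clause (¬q2), q2 = False.
No clause remains; q3 is free.

q1: False, q2: False, q3: True, q4: False, q5: True, q6: True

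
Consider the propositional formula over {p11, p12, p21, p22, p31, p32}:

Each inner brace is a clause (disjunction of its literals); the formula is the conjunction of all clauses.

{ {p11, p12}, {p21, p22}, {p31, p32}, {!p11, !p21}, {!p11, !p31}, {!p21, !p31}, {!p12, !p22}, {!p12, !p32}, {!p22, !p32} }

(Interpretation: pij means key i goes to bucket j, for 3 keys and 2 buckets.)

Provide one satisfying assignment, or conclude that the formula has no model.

Try p11 = true.
Unit clause (!p21) forces p21 = false.
Unit clause (p22) forces p22 = true.
Unit clause (!p31) forces p31 = false.
Unit clause (p32) forces p32 = true.
That conflicts with the unit clause (!p32).
So p11 must be the other value — set p11 = false.
Unit clause (p12) forces p12 = true.
Unit clause (!p22) forces p22 = false.
Unit clause (p21) forces p21 = true.
Unit clause (!p31) forces p31 = false.
Unit clause (p32) forces p32 = true.
That conflicts with the unit clause (!p32).
Both values of p11 lead to a conflict.

UNSATISFIABLE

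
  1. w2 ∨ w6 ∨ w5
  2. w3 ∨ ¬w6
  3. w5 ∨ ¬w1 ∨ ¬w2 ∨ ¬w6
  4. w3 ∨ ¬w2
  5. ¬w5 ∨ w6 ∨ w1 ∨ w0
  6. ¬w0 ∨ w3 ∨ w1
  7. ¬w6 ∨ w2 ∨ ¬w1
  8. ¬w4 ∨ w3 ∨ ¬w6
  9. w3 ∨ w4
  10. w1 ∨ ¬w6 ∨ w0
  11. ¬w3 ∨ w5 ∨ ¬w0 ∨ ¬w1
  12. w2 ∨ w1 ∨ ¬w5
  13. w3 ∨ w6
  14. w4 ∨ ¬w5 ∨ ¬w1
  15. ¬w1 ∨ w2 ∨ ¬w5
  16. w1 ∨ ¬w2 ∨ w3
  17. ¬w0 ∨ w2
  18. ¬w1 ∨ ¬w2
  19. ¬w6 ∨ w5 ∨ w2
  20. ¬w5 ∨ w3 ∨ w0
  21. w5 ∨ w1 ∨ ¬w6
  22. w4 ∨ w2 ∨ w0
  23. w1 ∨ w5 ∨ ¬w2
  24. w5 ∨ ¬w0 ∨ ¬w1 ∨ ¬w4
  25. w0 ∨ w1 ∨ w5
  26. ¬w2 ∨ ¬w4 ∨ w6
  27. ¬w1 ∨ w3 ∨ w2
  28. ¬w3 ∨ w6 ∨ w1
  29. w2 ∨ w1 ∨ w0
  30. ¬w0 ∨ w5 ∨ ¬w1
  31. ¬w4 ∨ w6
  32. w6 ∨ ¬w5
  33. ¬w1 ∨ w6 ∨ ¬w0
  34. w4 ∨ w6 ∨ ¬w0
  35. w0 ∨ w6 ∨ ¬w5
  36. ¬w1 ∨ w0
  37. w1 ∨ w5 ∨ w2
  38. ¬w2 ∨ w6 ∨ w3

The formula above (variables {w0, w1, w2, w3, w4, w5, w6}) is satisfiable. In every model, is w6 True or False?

True

Suppose w6 = False.
The clause (w3) is unit, so w3 = True.
The clause (w1) is unit, so w1 = True.
The clause (¬w2) is unit, so w2 = False.
The clause (w5) is unit, so w5 = True.
That conflicts with the unit clause (¬w5).
So every satisfying assignment has w6 = True.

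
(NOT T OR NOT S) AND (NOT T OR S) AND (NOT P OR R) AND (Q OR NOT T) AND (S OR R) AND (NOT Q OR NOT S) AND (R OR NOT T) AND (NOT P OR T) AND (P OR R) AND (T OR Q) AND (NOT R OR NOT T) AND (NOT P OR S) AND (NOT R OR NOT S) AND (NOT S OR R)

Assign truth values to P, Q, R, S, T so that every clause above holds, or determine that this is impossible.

Suppose T = false.
The clause (NOT P) is unit, so P = false.
The clause (R) is unit, so R = true.
The clause (Q) is unit, so Q = true.
The clause (NOT S) is unit, so S = false.
This assignment satisfies each clause.

P: false,  Q: true,  R: true,  S: false,  T: false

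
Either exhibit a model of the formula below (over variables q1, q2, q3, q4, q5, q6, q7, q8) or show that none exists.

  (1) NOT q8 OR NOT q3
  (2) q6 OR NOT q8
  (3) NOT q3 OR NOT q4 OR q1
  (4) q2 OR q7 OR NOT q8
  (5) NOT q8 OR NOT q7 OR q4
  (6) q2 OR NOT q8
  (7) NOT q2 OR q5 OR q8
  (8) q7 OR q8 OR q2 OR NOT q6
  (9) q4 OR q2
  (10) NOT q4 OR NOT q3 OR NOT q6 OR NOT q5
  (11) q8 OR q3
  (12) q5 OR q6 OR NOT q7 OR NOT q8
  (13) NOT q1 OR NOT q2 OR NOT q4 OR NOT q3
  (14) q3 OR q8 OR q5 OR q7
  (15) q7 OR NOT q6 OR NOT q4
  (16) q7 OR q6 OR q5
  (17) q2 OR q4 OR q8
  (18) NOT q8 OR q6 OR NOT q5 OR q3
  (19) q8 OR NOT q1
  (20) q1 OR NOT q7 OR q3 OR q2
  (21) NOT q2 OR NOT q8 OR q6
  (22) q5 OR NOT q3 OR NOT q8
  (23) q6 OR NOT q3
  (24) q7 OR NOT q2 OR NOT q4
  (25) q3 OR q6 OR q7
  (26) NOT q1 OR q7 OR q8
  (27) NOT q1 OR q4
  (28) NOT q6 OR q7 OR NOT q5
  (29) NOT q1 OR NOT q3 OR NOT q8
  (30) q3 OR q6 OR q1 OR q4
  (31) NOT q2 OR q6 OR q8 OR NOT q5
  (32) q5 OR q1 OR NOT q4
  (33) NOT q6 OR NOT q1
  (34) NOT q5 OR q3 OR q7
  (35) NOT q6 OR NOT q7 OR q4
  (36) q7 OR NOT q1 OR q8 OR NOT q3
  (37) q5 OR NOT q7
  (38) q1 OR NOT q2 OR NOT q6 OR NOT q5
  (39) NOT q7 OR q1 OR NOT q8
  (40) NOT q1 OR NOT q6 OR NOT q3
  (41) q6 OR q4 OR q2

q1 ↦ false; q2 ↦ true; q3 ↦ false; q4 ↦ false; q5 ↦ false; q6 ↦ true; q7 ↦ false; q8 ↦ true

Branch on q8: set q8 = true.
Unit clause (NOT q3) forces q3 = false.
Unit clause (q6) forces q6 = true.
Unit clause (q2) forces q2 = true.
Unit clause (NOT q1) forces q1 = false.
Unit clause (NOT q5) forces q5 = false.
Unit clause (NOT q4) forces q4 = false.
Unit clause (NOT q7) forces q7 = false.
This assignment satisfies each clause.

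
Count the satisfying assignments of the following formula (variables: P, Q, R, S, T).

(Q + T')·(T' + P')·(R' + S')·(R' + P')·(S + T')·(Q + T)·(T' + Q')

5

There are 2^5 = 32 truth assignments over (P, Q, R, S, T).
Split on P. With P = 1, the clauses containing P are satisfied and P' drops from the rest; 2 of the 2^4 = 16 assignments to the other variables satisfy what remains.
With P = 0, by the same count on the reduced clause set, 3 assignments work.
(One model: P=F, Q=T, R=F, S=F, T=F.)
Total: 2 + 3 = 5.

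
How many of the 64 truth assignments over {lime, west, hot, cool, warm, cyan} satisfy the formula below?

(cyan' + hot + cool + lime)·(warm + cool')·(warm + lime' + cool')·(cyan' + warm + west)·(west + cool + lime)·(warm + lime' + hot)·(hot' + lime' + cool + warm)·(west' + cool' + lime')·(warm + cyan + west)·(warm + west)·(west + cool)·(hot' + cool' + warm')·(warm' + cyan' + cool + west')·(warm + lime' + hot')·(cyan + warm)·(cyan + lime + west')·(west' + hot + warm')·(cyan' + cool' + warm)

There are 2^6 = 64 truth assignments over (lime, west, hot, cool, warm, cyan).
Split on cyan. With cyan = 1, the clauses containing cyan are satisfied and cyan' drops from the rest; 3 of the 2^5 = 32 assignments to the other variables satisfy what remains.
With cyan = 0, by the same count on the reduced clause set, 3 assignments work.
(One model: lime=F, west=F, hot=F, cool=T, warm=T, cyan=F.)
Total: 3 + 3 = 6.

6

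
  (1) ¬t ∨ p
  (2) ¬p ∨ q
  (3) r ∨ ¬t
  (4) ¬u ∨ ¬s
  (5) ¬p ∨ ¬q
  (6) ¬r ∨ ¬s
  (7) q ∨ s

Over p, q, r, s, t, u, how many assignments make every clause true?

6

There are 2^6 = 64 truth assignments over (p, q, r, s, t, u).
Split on q. With q = True, the clauses containing q are satisfied and ¬q drops from the rest; 5 of the 2^5 = 32 assignments to the other variables satisfy what remains.
With q = False, by the same count on the reduced clause set, 1 assignment works.
(One model: p=F, q=F, r=F, s=T, t=F, u=F.)
Total: 5 + 1 = 6.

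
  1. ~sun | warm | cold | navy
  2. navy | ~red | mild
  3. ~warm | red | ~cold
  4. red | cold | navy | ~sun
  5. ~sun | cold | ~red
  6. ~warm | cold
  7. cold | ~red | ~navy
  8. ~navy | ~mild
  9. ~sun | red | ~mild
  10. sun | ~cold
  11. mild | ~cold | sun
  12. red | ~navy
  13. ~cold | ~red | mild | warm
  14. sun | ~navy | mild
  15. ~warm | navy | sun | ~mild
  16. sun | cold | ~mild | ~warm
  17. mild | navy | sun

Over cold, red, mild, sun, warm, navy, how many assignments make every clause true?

6

There are 2^6 = 64 truth assignments over (cold, red, mild, sun, warm, navy).
Split on red. With red = 1, the clauses containing red are satisfied and ~red drops from the rest; 4 of the 2^5 = 32 assignments to the other variables satisfy what remains.
With red = 0, by the same count on the reduced clause set, 2 assignments work.
(One model: cold=F, red=F, mild=T, sun=F, warm=F, navy=F.)
Total: 4 + 2 = 6.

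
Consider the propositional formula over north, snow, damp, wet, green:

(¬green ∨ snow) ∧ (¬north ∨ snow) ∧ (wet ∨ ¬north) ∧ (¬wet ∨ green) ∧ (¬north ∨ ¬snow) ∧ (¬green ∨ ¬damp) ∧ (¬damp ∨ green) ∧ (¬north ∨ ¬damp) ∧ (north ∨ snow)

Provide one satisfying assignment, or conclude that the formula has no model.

north: False,  snow: True,  damp: False,  wet: True,  green: True

Case green = True:
Unit clause (snow) forces snow = True.
Unit clause (¬north) forces north = False.
Unit clause (¬damp) forces damp = False.
No clause remains; wet is free.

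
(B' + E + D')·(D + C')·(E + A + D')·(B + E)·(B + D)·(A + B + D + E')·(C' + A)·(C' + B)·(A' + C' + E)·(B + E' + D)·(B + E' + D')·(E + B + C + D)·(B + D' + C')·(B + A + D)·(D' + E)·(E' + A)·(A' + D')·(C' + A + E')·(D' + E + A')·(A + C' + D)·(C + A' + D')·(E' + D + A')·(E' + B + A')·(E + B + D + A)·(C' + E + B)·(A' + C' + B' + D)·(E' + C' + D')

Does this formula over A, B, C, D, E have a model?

Try D = 0.
(C') alone gives C = 0.
(B) alone gives B = 1.
Try E = 0.
Every clause is now satisfied; A is unconstrained.
A satisfying assignment: A=0, B=1, C=0, D=0, E=0.

Satisfiable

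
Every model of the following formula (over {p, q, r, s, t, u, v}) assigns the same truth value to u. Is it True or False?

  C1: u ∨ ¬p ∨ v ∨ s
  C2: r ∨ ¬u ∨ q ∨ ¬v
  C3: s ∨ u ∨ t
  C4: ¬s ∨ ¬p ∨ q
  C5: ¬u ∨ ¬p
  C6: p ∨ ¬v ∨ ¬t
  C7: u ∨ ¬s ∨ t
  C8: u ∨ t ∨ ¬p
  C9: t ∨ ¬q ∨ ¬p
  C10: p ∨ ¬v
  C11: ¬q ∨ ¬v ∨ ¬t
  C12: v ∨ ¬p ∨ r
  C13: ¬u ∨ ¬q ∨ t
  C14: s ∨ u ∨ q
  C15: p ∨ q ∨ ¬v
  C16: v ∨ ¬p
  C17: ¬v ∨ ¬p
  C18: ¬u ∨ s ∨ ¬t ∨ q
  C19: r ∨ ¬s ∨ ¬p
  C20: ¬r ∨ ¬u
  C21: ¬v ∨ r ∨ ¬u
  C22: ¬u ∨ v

False

Suppose u = True.
Unit clause (¬p) forces p = False.
Unit clause (¬v) forces v = False.
But (v) is also a unit clause — contradiction.
So every satisfying assignment has u = False.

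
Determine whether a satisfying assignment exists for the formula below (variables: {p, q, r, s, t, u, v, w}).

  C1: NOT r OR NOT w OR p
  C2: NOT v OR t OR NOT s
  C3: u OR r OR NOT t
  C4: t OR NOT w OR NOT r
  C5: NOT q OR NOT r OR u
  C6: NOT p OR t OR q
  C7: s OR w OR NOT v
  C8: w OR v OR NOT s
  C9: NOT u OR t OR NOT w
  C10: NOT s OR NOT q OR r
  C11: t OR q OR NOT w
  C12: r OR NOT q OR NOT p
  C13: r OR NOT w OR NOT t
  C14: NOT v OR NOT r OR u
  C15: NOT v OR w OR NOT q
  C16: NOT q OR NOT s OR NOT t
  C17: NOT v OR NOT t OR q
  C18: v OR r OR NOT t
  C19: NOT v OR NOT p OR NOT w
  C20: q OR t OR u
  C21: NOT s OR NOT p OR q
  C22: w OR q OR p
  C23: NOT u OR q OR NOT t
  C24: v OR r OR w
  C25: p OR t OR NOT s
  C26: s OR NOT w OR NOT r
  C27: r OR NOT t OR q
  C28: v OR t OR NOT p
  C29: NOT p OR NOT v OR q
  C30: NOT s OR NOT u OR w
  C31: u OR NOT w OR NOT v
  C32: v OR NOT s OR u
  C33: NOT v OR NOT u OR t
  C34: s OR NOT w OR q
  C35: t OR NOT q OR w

Yes, satisfiable

Try r = true.
Try w = false.
Try q = false.
(p) alone gives p = true.
(t) alone gives t = true.
(NOT v) alone gives v = false.
(NOT s) alone gives s = false.
(NOT u) alone gives u = false.
All clauses are satisfied.
A satisfying assignment: p: true; q: false; r: true; s: false; t: true; u: false; v: false; w: false.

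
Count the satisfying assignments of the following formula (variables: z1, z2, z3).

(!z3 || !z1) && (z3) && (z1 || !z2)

There are 2^3 = 8 truth assignments over (z1, z2, z3).
Split on z1. With z1 = true, the clauses containing z1 are satisfied and !z1 drops from the rest; 0 of the 2^2 = 4 assignments to the other variables satisfy what remains.
With z1 = false, by the same count on the reduced clause set, 1 assignment works.
(One model: z1=F, z2=F, z3=T.)
Total: 0 + 1 = 1.

1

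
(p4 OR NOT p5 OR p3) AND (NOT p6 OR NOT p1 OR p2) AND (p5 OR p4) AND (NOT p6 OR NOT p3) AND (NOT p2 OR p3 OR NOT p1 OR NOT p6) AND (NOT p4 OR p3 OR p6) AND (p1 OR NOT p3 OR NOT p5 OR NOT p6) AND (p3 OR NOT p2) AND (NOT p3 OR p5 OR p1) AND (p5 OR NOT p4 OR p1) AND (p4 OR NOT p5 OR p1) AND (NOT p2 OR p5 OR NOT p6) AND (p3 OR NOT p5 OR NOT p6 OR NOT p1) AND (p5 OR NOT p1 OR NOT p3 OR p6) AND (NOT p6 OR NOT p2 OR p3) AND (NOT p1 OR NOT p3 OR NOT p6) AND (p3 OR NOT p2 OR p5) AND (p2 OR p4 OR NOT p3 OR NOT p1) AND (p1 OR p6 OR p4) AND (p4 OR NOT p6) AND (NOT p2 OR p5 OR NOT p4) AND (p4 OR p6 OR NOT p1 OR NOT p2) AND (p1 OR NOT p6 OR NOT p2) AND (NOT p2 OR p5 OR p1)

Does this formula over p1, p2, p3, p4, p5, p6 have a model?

Yes

Try p5 = true.
Try p4 = true.
Try p6 = false.
From the singleton clause (p3), p3 = true.
No clause remains; p1, p2 are free.
A satisfying assignment: p1=true; p2=true; p3=true; p4=true; p5=true; p6=false.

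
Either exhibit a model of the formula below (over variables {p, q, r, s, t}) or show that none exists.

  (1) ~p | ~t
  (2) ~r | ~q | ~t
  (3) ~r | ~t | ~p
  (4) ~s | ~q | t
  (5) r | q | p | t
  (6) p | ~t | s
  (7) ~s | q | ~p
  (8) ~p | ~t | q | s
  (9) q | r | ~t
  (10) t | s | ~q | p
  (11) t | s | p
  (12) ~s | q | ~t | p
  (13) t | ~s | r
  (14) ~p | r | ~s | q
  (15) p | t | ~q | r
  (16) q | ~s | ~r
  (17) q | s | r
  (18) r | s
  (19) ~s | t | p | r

Suppose p = 1.
The clause (~t) is unit, so t = 0.
Suppose s = 0.
The clause (r) is unit, so r = 1.
No clause remains; q is free.

p: 1; q: 1; r: 1; s: 0; t: 0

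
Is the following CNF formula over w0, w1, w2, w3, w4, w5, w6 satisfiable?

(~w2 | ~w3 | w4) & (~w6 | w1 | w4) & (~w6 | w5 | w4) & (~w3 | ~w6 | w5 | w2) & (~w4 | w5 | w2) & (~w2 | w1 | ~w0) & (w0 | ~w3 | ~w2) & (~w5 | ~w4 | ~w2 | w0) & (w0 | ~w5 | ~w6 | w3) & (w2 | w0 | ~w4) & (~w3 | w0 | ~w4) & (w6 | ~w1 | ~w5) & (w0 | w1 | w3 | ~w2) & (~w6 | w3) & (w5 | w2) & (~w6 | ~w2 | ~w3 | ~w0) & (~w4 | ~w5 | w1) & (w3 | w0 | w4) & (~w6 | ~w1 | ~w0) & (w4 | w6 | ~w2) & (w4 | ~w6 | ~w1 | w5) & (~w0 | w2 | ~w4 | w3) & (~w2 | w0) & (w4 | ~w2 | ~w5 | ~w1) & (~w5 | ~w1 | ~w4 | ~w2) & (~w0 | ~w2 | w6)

Suppose w6 = 1.
Unit clause (w3) forces w3 = 1.
Suppose w2 = 0.
Unit clause (w5) forces w5 = 1.
Suppose w1 = 1.
Unit clause (~w0) forces w0 = 0.
Unit clause (~w4) forces w4 = 0.
This assignment satisfies each clause.
A satisfying assignment: w0: 0; w1: 1; w2: 0; w3: 1; w4: 0; w5: 1; w6: 1.

Yes, satisfiable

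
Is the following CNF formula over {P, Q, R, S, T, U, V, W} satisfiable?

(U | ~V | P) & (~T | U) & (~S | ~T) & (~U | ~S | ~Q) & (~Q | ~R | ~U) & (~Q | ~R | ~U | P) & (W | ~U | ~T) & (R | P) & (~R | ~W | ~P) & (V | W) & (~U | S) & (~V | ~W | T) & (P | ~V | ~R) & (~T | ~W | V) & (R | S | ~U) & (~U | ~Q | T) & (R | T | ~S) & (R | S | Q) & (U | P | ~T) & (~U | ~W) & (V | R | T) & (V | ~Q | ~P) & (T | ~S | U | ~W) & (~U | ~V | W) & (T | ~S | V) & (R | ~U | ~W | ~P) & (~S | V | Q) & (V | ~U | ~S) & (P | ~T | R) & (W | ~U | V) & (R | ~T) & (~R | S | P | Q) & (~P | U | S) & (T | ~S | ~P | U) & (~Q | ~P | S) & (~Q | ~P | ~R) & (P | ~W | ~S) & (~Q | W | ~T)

Case T = 0:
Case R = 1:
Case Q = 1:
From the singleton clause (~U), U = 0.
From the singleton clause (~P), P = 0.
From the singleton clause (~V), V = 0.
From the singleton clause (W), W = 1.
From the singleton clause (~S), S = 0.
All clauses are satisfied.
A satisfying assignment: P ↦ 0, Q ↦ 1, R ↦ 1, S ↦ 0, T ↦ 0, U ↦ 0, V ↦ 0, W ↦ 1.

Satisfiable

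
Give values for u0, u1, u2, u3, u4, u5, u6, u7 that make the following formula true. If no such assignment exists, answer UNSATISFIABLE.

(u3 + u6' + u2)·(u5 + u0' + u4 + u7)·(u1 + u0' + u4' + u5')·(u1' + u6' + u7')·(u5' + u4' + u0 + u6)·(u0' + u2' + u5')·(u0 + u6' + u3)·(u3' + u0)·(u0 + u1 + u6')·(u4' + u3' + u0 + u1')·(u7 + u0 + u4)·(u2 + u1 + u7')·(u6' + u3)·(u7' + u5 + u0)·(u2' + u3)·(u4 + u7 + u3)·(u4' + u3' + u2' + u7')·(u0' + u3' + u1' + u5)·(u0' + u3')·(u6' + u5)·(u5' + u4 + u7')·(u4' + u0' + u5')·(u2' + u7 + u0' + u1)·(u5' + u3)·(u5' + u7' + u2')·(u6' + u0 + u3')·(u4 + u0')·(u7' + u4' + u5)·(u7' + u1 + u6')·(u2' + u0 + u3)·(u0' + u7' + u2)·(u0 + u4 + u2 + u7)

Try u3 = 0.
The clause (u6') is unit, so u6 = 0.
The clause (u2') is unit, so u2 = 0.
The clause (u5') is unit, so u5 = 0.
Try u1 = 0.
The clause (u7') is unit, so u7 = 0.
The clause (u4) is unit, so u4 = 1.
No clause remains; u0 is free.

u0=0,  u1=0,  u2=0,  u3=0,  u4=1,  u5=0,  u6=0,  u7=0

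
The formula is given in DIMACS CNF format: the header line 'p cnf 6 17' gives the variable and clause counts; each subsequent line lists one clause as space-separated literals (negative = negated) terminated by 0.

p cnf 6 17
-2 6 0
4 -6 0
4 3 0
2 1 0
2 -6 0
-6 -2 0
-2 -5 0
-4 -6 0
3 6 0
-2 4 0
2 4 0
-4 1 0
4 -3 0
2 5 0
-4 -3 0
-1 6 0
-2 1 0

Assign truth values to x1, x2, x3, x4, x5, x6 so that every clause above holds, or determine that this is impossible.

UNSATISFIABLE

Try x2 = False.
(x1) alone gives x1 = True.
(¬x6) alone gives x6 = False.
But (x6) is also a unit clause — contradiction.
That branch fails; take x2 = True instead.
(x6) alone gives x6 = True.
But (¬x6) is also a unit clause — contradiction.
Neither x2 = True nor x2 = False works.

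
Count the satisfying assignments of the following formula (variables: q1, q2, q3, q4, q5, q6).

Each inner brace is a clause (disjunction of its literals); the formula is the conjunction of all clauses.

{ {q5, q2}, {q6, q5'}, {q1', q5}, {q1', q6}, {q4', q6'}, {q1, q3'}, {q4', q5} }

There are 2^6 = 64 truth assignments over (q1, q2, q3, q4, q5, q6).
Split on q6. With q6 = 1, the clauses containing q6 are satisfied and q6' drops from the rest; 7 of the 2^5 = 32 assignments to the other variables satisfy what remains.
With q6 = 0, by the same count on the reduced clause set, 1 assignment works.
(One model: q1=F, q2=F, q3=F, q4=F, q5=T, q6=T.)
Total: 7 + 1 = 8.

8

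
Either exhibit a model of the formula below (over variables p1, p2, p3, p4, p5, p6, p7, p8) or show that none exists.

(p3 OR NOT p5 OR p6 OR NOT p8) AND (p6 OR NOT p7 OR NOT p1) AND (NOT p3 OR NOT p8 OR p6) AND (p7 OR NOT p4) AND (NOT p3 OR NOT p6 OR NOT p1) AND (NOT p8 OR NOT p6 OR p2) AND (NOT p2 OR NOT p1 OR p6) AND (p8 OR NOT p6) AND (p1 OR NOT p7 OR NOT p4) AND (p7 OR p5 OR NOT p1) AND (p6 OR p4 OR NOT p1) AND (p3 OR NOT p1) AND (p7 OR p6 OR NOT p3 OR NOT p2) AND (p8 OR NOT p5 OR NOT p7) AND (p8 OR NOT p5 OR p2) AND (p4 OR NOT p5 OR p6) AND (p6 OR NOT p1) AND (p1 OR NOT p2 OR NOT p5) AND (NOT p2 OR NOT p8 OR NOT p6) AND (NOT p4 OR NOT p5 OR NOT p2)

Try p7 = true.
Try p6 = false.
Unit clause (NOT p1) forces p1 = false.
Unit clause (NOT p4) forces p4 = false.
Unit clause (NOT p5) forces p5 = false.
Try p3 = false.
All clauses hold; p2, p8 can take either value.

p1: false,  p2: true,  p3: false,  p4: false,  p5: false,  p6: false,  p7: true,  p8: true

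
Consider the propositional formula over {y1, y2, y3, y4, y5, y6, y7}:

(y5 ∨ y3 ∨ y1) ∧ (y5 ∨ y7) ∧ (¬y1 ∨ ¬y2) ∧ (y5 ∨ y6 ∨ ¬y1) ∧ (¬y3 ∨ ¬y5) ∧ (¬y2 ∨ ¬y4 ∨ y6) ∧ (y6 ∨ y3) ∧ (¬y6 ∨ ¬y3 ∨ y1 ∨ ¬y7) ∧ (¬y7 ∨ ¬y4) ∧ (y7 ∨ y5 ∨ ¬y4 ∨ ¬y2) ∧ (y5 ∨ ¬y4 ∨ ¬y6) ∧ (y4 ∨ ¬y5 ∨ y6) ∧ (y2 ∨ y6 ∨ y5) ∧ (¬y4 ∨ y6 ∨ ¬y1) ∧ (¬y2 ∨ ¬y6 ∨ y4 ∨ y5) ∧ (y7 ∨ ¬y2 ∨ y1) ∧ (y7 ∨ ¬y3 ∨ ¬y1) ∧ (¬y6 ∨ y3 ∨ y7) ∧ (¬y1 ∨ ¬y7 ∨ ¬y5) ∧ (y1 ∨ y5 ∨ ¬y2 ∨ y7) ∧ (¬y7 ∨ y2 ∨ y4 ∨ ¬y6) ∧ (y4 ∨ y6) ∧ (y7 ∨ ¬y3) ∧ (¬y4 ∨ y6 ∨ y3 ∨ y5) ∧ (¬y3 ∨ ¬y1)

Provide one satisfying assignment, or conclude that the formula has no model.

Case y5 = True:
Unit clause (¬y3) forces y3 = False.
Unit clause (y6) forces y6 = True.
Unit clause (y7) forces y7 = True.
Unit clause (¬y4) forces y4 = False.
Unit clause (¬y1) forces y1 = False.
Unit clause (y2) forces y2 = True.
All clauses are satisfied.

y1=False; y2=True; y3=False; y4=False; y5=True; y6=True; y7=True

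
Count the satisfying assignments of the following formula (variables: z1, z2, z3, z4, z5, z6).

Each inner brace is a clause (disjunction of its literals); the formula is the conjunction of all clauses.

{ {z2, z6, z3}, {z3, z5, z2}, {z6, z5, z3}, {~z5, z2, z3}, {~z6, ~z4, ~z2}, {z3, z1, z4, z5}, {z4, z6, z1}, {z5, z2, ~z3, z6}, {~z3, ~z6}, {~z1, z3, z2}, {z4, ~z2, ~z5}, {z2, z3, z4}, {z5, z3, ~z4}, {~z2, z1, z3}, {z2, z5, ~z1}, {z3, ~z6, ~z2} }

There are 2^6 = 64 truth assignments over (z1, z2, z3, z4, z5, z6).
Split on z1. With z1 = 1, the clauses containing z1 are satisfied and ~z1 drops from the rest; 6 of the 2^5 = 32 assignments to the other variables satisfy what remains.
With z1 = 0, by the same count on the reduced clause set, 3 assignments work.
(One model: z1=F, z2=F, z3=T, z4=T, z5=T, z6=F.)
Total: 6 + 3 = 9.

9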